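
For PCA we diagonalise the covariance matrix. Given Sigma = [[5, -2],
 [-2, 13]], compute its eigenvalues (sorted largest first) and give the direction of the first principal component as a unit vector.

Step 1 — characteristic polynomial of 2×2 Sigma:
  det(Sigma - λI) = λ² - trace · λ + det = 0.
  trace = 5 + 13 = 18, det = 5·13 - (-2)² = 61.
Step 2 — discriminant:
  Δ = trace² - 4·det = 324 - 244 = 80.
Step 3 — eigenvalues:
  λ = (trace ± √Δ)/2 = (18 ± 8.9443)/2,
  λ_1 = 13.4721,  λ_2 = 4.5279.

Step 4 — unit eigenvector for λ_1: solve (Sigma - λ_1 I)v = 0. First row:
  (5 - 13.4721)·v_x + (-2)·v_y = 0, i.e. (-8.4721)·v_x + (-2)·v_y = 0,
  so v ∝ (b, λ_1 - a) = (-2, 8.4721); multiply by -1 so the first entry is positive: u = (2, -8.4721).
  ||u|| = √((2)² + (-8.4721)²) = √(75.7771) ≈ 8.705,
  v_1 = u/||u|| ≈ (0.2298, -0.9732) (||v_1|| = 1).

λ_1 = 13.4721,  λ_2 = 4.5279;  v_1 ≈ (0.2298, -0.9732)


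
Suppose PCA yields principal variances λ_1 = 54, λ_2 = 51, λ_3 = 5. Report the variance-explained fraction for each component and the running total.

Step 1 — total variance = trace(Sigma) = Σ λ_i = 54 + 51 + 5 = 110.

Step 2 — fraction explained by component i = λ_i / Σ λ:
  PC1: 54/110 = 0.4909
  PC2: 51/110 = 0.4636
  PC3: 5/110 = 0.0455

Step 3 — cumulative fraction after k components = (λ_1 + ... + λ_k) / Σ λ:
  k = 1: 54/110 = 0.4909
  k = 2: (54 + 51)/110 = 105/110 = 0.9545
  k = 3: (54 + 51 + 5)/110 = 110/110 = 1

Summary (fraction, with percent):

explained: PC1 0.4909 (49.09%), PC2 0.4636 (46.36%), PC3 0.0455 (4.55%);  cumulative: 0.4909, 0.9545, 1


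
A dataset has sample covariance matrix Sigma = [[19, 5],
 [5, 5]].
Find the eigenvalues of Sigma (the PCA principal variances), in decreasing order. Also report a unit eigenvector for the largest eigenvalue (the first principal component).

Step 1 — characteristic polynomial of 2×2 Sigma:
  det(Sigma - λI) = λ² - trace · λ + det = 0.
  trace = 19 + 5 = 24, det = 19·5 - (5)² = 70.
Step 2 — discriminant:
  Δ = trace² - 4·det = 576 - 280 = 296.
Step 3 — eigenvalues:
  λ = (trace ± √Δ)/2 = (24 ± 17.2047)/2,
  λ_1 = 20.6023,  λ_2 = 3.3977.

Step 4 — unit eigenvector for λ_1: solve (Sigma - λ_1 I)v = 0. First row:
  (19 - 20.6023)·v_x + (5)·v_y = 0, i.e. (-1.6023)·v_x + (5)·v_y = 0,
  so v ∝ (b, λ_1 - a) = (5, 1.6023) = u.
  ||u|| = √((5)² + (1.6023)²) = √(27.5674) ≈ 5.2505,
  v_1 = u/||u|| ≈ (0.9523, 0.3052) (||v_1|| = 1).

λ_1 = 20.6023,  λ_2 = 3.3977;  v_1 ≈ (0.9523, 0.3052)


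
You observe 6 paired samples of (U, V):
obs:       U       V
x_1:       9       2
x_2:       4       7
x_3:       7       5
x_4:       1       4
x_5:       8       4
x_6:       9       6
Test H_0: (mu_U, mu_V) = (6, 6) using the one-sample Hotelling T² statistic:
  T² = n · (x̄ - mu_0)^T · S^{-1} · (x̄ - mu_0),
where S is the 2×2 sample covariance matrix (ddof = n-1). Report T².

Step 1 — sample mean vector:
  mean(U) = (9 + 4 + 7 + 1 + 8 + 9) / 6 = 38/6 = 6.3333
  mean(V) = (2 + 7 + 5 + 4 + 4 + 6) / 6 = 28/6 = 4.6667
  x̄ = (6.3333, 4.6667),  deviation x̄ - mu_0 = (6.3333, 4.6667) - (6, 6) = (0.3333, -1.3333).

Step 2 — sample covariance matrix, S[i,j] = (1/(n-1)) · Σ_k (x_{k,i} - mean_i) · (x_{k,j} - mean_j), divisor n-1 = 5:
  S[U,U] = ((2.6667)·(2.6667) + (-2.3333)·(-2.3333) + (0.6667)·(0.6667) + (-5.3333)·(-5.3333) + (1.6667)·(1.6667) + (2.6667)·(2.6667)) / 5 = 51.3333/5 = 10.2667
  S[U,V] = ((2.6667)·(-2.6667) + (-2.3333)·(2.3333) + (0.6667)·(0.3333) + (-5.3333)·(-0.6667) + (1.6667)·(-0.6667) + (2.6667)·(1.3333)) / 5 = -6.3333/5 = -1.2667
  S[V,V] = ((-2.6667)·(-2.6667) + (2.3333)·(2.3333) + (0.3333)·(0.3333) + (-0.6667)·(-0.6667) + (-0.6667)·(-0.6667) + (1.3333)·(1.3333)) / 5 = 15.3333/5 = 3.0667
  S = [[10.2667, -1.2667],
 [-1.2667, 3.0667]].

Step 3 — invert S. det(S) = 10.2667·3.0667 - (-1.2667)² = 29.88.
  S^{-1} = (1/det) · [[d, -b], [-b, a]] = [[0.1026, 0.0424],
 [0.0424, 0.3436]].

Step 4 — quadratic form (x̄ - mu_0)^T · S^{-1} · (x̄ - mu_0):
  S^{-1} · (x̄ - mu_0) = (-0.0223, -0.444),
  (x̄ - mu_0)^T · [...] = (0.3333)·(-0.0223) + (-1.3333)·(-0.444) = 0.5846.

Step 5 — scale by n: T² = 6 · 0.5846 = 3.5074.

T² ≈ 3.5074


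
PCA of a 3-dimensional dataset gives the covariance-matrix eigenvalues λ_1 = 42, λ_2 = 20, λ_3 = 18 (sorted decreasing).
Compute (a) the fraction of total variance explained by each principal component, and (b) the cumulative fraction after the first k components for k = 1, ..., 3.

Step 1 — total variance = trace(Sigma) = Σ λ_i = 42 + 20 + 18 = 80.

Step 2 — fraction explained by component i = λ_i / Σ λ:
  PC1: 42/80 = 0.525
  PC2: 20/80 = 0.25
  PC3: 18/80 = 0.225

Step 3 — cumulative fraction after k components = (λ_1 + ... + λ_k) / Σ λ:
  k = 1: 42/80 = 0.525
  k = 2: (42 + 20)/80 = 62/80 = 0.775
  k = 3: (42 + 20 + 18)/80 = 80/80 = 1

Summary (fraction, with percent):

explained: PC1 0.525 (52.5%), PC2 0.25 (25%), PC3 0.225 (22.5%);  cumulative: 0.525, 0.775, 1


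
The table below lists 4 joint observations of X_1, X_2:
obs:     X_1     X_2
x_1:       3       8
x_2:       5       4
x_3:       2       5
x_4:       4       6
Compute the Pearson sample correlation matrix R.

Step 1 — column means:
  mean(X_1) = (3 + 5 + 2 + 4) / 4 = 14/4 = 3.5
  mean(X_2) = (8 + 4 + 5 + 6) / 4 = 23/4 = 5.75

Step 2 — sample variances and covariances s[i,j] = (1/(n-1)) · Σ_k (x_{k,i} - mean_i) · (x_{k,j} - mean_j), with n-1 = 3:
  s[X_1,X_1] = ((-0.5)·(-0.5) + (1.5)·(1.5) + (-1.5)·(-1.5) + (0.5)·(0.5)) / 3 = 5/3 = 1.6667
  s[X_1,X_2] = ((-0.5)·(2.25) + (1.5)·(-1.75) + (-1.5)·(-0.75) + (0.5)·(0.25)) / 3 = -2.5/3 = -0.8333
  s[X_2,X_2] = ((2.25)·(2.25) + (-1.75)·(-1.75) + (-0.75)·(-0.75) + (0.25)·(0.25)) / 3 = 8.75/3 = 2.9167
  Sample standard deviations s_i = √(s[i,i]):
  s(X_1) = √(1.6667) = 1.291
  s(X_2) = √(2.9167) = 1.7078

Step 3 — r_{ij} = s_{ij} / (s_i · s_j):
  r[X_1,X_1] = 1 (diagonal).
  r[X_1,X_2] = -0.8333 / (1.291 · 1.7078) = -0.8333 / 2.2048 = -0.378
  r[X_2,X_2] = 1 (diagonal).

R is symmetric with unit diagonal. Assembling:

R = [[1, -0.378],
 [-0.378, 1]]


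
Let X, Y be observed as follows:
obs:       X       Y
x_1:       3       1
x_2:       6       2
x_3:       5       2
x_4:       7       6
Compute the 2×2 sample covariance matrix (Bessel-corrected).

Step 1 — column means:
  mean(X) = (3 + 6 + 5 + 7) / 4 = 21/4 = 5.25
  mean(Y) = (1 + 2 + 2 + 6) / 4 = 11/4 = 2.75

Step 2 — sample covariance S[i,j] = (1/(n-1)) · Σ_k (x_{k,i} - mean_i) · (x_{k,j} - mean_j), with n-1 = 3.
  S[X,X] = ((-2.25)·(-2.25) + (0.75)·(0.75) + (-0.25)·(-0.25) + (1.75)·(1.75)) / 3 = 8.75/3 = 2.9167
  S[X,Y] = ((-2.25)·(-1.75) + (0.75)·(-0.75) + (-0.25)·(-0.75) + (1.75)·(3.25)) / 3 = 9.25/3 = 3.0833
  S[Y,Y] = ((-1.75)·(-1.75) + (-0.75)·(-0.75) + (-0.75)·(-0.75) + (3.25)·(3.25)) / 3 = 14.75/3 = 4.9167

S is symmetric (S[j,i] = S[i,j]). Assembling:

S = [[2.9167, 3.0833],
 [3.0833, 4.9167]]


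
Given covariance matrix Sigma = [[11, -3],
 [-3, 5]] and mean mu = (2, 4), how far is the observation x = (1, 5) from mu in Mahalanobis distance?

Step 1 — centre the observation: (x - mu) = (-1, 1).

Step 2 — invert Sigma. det(Sigma) = 11·5 - (-3)² = 46.
  Sigma^{-1} = (1/det) · [[d, -b], [-b, a]] = [[0.1087, 0.0652],
 [0.0652, 0.2391]].

Step 3 — form the quadratic (x - mu)^T · Sigma^{-1} · (x - mu):
  Sigma^{-1} · (x - mu) = (-0.0435, 0.1739).
  (x - mu)^T · [Sigma^{-1} · (x - mu)] = (-1)·(-0.0435) + (1)·(0.1739) = 0.2174.

Step 4 — take square root: d = √(0.2174) ≈ 0.4663.

d(x, mu) = √(0.2174) ≈ 0.4663


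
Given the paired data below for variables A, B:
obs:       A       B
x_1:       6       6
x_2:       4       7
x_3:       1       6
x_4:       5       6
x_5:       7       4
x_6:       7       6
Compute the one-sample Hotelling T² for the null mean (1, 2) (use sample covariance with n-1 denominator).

Step 1 — sample mean vector:
  mean(A) = (6 + 4 + 1 + 5 + 7 + 7) / 6 = 30/6 = 5
  mean(B) = (6 + 7 + 6 + 6 + 4 + 6) / 6 = 35/6 = 5.8333
  x̄ = (5, 5.8333),  deviation x̄ - mu_0 = (5, 5.8333) - (1, 2) = (4, 3.8333).

Step 2 — sample covariance matrix, S[i,j] = (1/(n-1)) · Σ_k (x_{k,i} - mean_i) · (x_{k,j} - mean_j), divisor n-1 = 5:
  S[A,A] = ((1)·(1) + (-1)·(-1) + (-4)·(-4) + (0)·(0) + (2)·(2) + (2)·(2)) / 5 = 26/5 = 5.2
  S[A,B] = ((1)·(0.1667) + (-1)·(1.1667) + (-4)·(0.1667) + (0)·(0.1667) + (2)·(-1.8333) + (2)·(0.1667)) / 5 = -5/5 = -1
  S[B,B] = ((0.1667)·(0.1667) + (1.1667)·(1.1667) + (0.1667)·(0.1667) + (0.1667)·(0.1667) + (-1.8333)·(-1.8333) + (0.1667)·(0.1667)) / 5 = 4.8333/5 = 0.9667
  S = [[5.2, -1],
 [-1, 0.9667]].

Step 3 — invert S. det(S) = 5.2·0.9667 - (-1)² = 4.0267.
  S^{-1} = (1/det) · [[d, -b], [-b, a]] = [[0.2401, 0.2483],
 [0.2483, 1.2914]].

Step 4 — quadratic form (x̄ - mu_0)^T · S^{-1} · (x̄ - mu_0):
  S^{-1} · (x̄ - mu_0) = (1.9123, 5.9437),
  (x̄ - mu_0)^T · [...] = (4)·(1.9123) + (3.8333)·(5.9437) = 30.4332.

Step 5 — scale by n: T² = 6 · 30.4332 = 182.5993.

T² ≈ 182.5993


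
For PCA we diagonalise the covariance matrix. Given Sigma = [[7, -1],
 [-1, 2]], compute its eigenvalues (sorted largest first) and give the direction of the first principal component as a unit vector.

Step 1 — characteristic polynomial of 2×2 Sigma:
  det(Sigma - λI) = λ² - trace · λ + det = 0.
  trace = 7 + 2 = 9, det = 7·2 - (-1)² = 13.
Step 2 — discriminant:
  Δ = trace² - 4·det = 81 - 52 = 29.
Step 3 — eigenvalues:
  λ = (trace ± √Δ)/2 = (9 ± 5.3852)/2,
  λ_1 = 7.1926,  λ_2 = 1.8074.

Step 4 — unit eigenvector for λ_1: solve (Sigma - λ_1 I)v = 0. First row:
  (7 - 7.1926)·v_x + (-1)·v_y = 0, i.e. (-0.1926)·v_x + (-1)·v_y = 0,
  so v ∝ (b, λ_1 - a) = (-1, 0.1926); multiply by -1 so the first entry is positive: u = (1, -0.1926).
  ||u|| = √((1)² + (-0.1926)²) = √(1.0371) ≈ 1.0184,
  v_1 = u/||u|| ≈ (0.982, -0.1891) (||v_1|| = 1).

λ_1 = 7.1926,  λ_2 = 1.8074;  v_1 ≈ (0.982, -0.1891)


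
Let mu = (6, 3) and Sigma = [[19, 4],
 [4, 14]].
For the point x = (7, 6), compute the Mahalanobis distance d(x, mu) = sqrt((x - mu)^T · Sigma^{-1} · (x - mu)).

Step 1 — centre the observation: (x - mu) = (1, 3).

Step 2 — invert Sigma. det(Sigma) = 19·14 - (4)² = 250.
  Sigma^{-1} = (1/det) · [[d, -b], [-b, a]] = [[0.056, -0.016],
 [-0.016, 0.076]].

Step 3 — form the quadratic (x - mu)^T · Sigma^{-1} · (x - mu):
  Sigma^{-1} · (x - mu) = (0.008, 0.212).
  (x - mu)^T · [Sigma^{-1} · (x - mu)] = (1)·(0.008) + (3)·(0.212) = 0.644.

Step 4 — take square root: d = √(0.644) ≈ 0.8025.

d(x, mu) = √(0.644) ≈ 0.8025


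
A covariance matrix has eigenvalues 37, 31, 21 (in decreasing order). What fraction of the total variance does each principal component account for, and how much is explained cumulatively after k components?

Step 1 — total variance = trace(Sigma) = Σ λ_i = 37 + 31 + 21 = 89.

Step 2 — fraction explained by component i = λ_i / Σ λ:
  PC1: 37/89 = 0.4157
  PC2: 31/89 = 0.3483
  PC3: 21/89 = 0.236

Step 3 — cumulative fraction after k components = (λ_1 + ... + λ_k) / Σ λ:
  k = 1: 37/89 = 0.4157
  k = 2: (37 + 31)/89 = 68/89 = 0.764
  k = 3: (37 + 31 + 21)/89 = 89/89 = 1

Summary (fraction, with percent):

explained: PC1 0.4157 (41.57%), PC2 0.3483 (34.83%), PC3 0.236 (23.6%);  cumulative: 0.4157, 0.764, 1


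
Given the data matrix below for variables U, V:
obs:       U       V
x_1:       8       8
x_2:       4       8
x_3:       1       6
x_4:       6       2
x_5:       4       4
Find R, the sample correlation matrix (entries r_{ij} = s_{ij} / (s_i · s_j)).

Step 1 — column means:
  mean(U) = (8 + 4 + 1 + 6 + 4) / 5 = 23/5 = 4.6
  mean(V) = (8 + 8 + 6 + 2 + 4) / 5 = 28/5 = 5.6

Step 2 — sample variances and covariances s[i,j] = (1/(n-1)) · Σ_k (x_{k,i} - mean_i) · (x_{k,j} - mean_j), with n-1 = 4:
  s[U,U] = ((3.4)·(3.4) + (-0.6)·(-0.6) + (-3.6)·(-3.6) + (1.4)·(1.4) + (-0.6)·(-0.6)) / 4 = 27.2/4 = 6.8
  s[U,V] = ((3.4)·(2.4) + (-0.6)·(2.4) + (-3.6)·(0.4) + (1.4)·(-3.6) + (-0.6)·(-1.6)) / 4 = 1.2/4 = 0.3
  s[V,V] = ((2.4)·(2.4) + (2.4)·(2.4) + (0.4)·(0.4) + (-3.6)·(-3.6) + (-1.6)·(-1.6)) / 4 = 27.2/4 = 6.8
  Sample standard deviations s_i = √(s[i,i]):
  s(U) = √(6.8) = 2.6077
  s(V) = √(6.8) = 2.6077

Step 3 — r_{ij} = s_{ij} / (s_i · s_j):
  r[U,U] = 1 (diagonal).
  r[U,V] = 0.3 / (2.6077 · 2.6077) = 0.3 / 6.8 = 0.0441
  r[V,V] = 1 (diagonal).

R is symmetric with unit diagonal. Assembling:

R = [[1, 0.0441],
 [0.0441, 1]]


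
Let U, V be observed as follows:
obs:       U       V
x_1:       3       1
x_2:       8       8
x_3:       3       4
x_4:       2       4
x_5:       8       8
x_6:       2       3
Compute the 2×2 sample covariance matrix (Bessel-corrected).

Step 1 — column means:
  mean(U) = (3 + 8 + 3 + 2 + 8 + 2) / 6 = 26/6 = 4.3333
  mean(V) = (1 + 8 + 4 + 4 + 8 + 3) / 6 = 28/6 = 4.6667

Step 2 — sample covariance S[i,j] = (1/(n-1)) · Σ_k (x_{k,i} - mean_i) · (x_{k,j} - mean_j), with n-1 = 5.
  S[U,U] = ((-1.3333)·(-1.3333) + (3.6667)·(3.6667) + (-1.3333)·(-1.3333) + (-2.3333)·(-2.3333) + (3.6667)·(3.6667) + (-2.3333)·(-2.3333)) / 5 = 41.3333/5 = 8.2667
  S[U,V] = ((-1.3333)·(-3.6667) + (3.6667)·(3.3333) + (-1.3333)·(-0.6667) + (-2.3333)·(-0.6667) + (3.6667)·(3.3333) + (-2.3333)·(-1.6667)) / 5 = 35.6667/5 = 7.1333
  S[V,V] = ((-3.6667)·(-3.6667) + (3.3333)·(3.3333) + (-0.6667)·(-0.6667) + (-0.6667)·(-0.6667) + (3.3333)·(3.3333) + (-1.6667)·(-1.6667)) / 5 = 39.3333/5 = 7.8667

S is symmetric (S[j,i] = S[i,j]). Assembling:

S = [[8.2667, 7.1333],
 [7.1333, 7.8667]]


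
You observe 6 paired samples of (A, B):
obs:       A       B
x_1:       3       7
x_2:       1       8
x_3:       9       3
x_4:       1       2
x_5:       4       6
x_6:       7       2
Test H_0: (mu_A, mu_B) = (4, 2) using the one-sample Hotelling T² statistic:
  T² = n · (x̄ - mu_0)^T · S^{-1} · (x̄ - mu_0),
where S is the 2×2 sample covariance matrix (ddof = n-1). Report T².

Step 1 — sample mean vector:
  mean(A) = (3 + 1 + 9 + 1 + 4 + 7) / 6 = 25/6 = 4.1667
  mean(B) = (7 + 8 + 3 + 2 + 6 + 2) / 6 = 28/6 = 4.6667
  x̄ = (4.1667, 4.6667),  deviation x̄ - mu_0 = (4.1667, 4.6667) - (4, 2) = (0.1667, 2.6667).

Step 2 — sample covariance matrix, S[i,j] = (1/(n-1)) · Σ_k (x_{k,i} - mean_i) · (x_{k,j} - mean_j), divisor n-1 = 5:
  S[A,A] = ((-1.1667)·(-1.1667) + (-3.1667)·(-3.1667) + (4.8333)·(4.8333) + (-3.1667)·(-3.1667) + (-0.1667)·(-0.1667) + (2.8333)·(2.8333)) / 5 = 52.8333/5 = 10.5667
  S[A,B] = ((-1.1667)·(2.3333) + (-3.1667)·(3.3333) + (4.8333)·(-1.6667) + (-3.1667)·(-2.6667) + (-0.1667)·(1.3333) + (2.8333)·(-2.6667)) / 5 = -20.6667/5 = -4.1333
  S[B,B] = ((2.3333)·(2.3333) + (3.3333)·(3.3333) + (-1.6667)·(-1.6667) + (-2.6667)·(-2.6667) + (1.3333)·(1.3333) + (-2.6667)·(-2.6667)) / 5 = 35.3333/5 = 7.0667
  S = [[10.5667, -4.1333],
 [-4.1333, 7.0667]].

Step 3 — invert S. det(S) = 10.5667·7.0667 - (-4.1333)² = 57.5867.
  S^{-1} = (1/det) · [[d, -b], [-b, a]] = [[0.1227, 0.0718],
 [0.0718, 0.1835]].

Step 4 — quadratic form (x̄ - mu_0)^T · S^{-1} · (x̄ - mu_0):
  S^{-1} · (x̄ - mu_0) = (0.2119, 0.5013),
  (x̄ - mu_0)^T · [...] = (0.1667)·(0.2119) + (2.6667)·(0.5013) = 1.372.

Step 5 — scale by n: T² = 6 · 1.372 = 8.2322.

T² ≈ 8.2322


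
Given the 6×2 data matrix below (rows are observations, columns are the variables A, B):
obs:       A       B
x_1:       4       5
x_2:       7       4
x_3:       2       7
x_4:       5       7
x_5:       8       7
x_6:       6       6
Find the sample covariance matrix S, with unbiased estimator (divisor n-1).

Step 1 — column means:
  mean(A) = (4 + 7 + 2 + 5 + 8 + 6) / 6 = 32/6 = 5.3333
  mean(B) = (5 + 4 + 7 + 7 + 7 + 6) / 6 = 36/6 = 6

Step 2 — sample covariance S[i,j] = (1/(n-1)) · Σ_k (x_{k,i} - mean_i) · (x_{k,j} - mean_j), with n-1 = 5.
  S[A,A] = ((-1.3333)·(-1.3333) + (1.6667)·(1.6667) + (-3.3333)·(-3.3333) + (-0.3333)·(-0.3333) + (2.6667)·(2.6667) + (0.6667)·(0.6667)) / 5 = 23.3333/5 = 4.6667
  S[A,B] = ((-1.3333)·(-1) + (1.6667)·(-2) + (-3.3333)·(1) + (-0.3333)·(1) + (2.6667)·(1) + (0.6667)·(0)) / 5 = -3/5 = -0.6
  S[B,B] = ((-1)·(-1) + (-2)·(-2) + (1)·(1) + (1)·(1) + (1)·(1) + (0)·(0)) / 5 = 8/5 = 1.6

S is symmetric (S[j,i] = S[i,j]). Assembling:

S = [[4.6667, -0.6],
 [-0.6, 1.6]]


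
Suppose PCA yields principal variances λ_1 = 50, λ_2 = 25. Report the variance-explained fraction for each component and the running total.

Step 1 — total variance = trace(Sigma) = Σ λ_i = 50 + 25 = 75.

Step 2 — fraction explained by component i = λ_i / Σ λ:
  PC1: 50/75 = 0.6667
  PC2: 25/75 = 0.3333

Step 3 — cumulative fraction after k components = (λ_1 + ... + λ_k) / Σ λ:
  k = 1: 50/75 = 0.6667
  k = 2: (50 + 25)/75 = 75/75 = 1

Summary (fraction, with percent):

explained: PC1 0.6667 (66.67%), PC2 0.3333 (33.33%);  cumulative: 0.6667, 1


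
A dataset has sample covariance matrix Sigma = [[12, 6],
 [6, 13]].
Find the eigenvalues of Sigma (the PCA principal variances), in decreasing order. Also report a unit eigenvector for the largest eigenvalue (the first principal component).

Step 1 — characteristic polynomial of 2×2 Sigma:
  det(Sigma - λI) = λ² - trace · λ + det = 0.
  trace = 12 + 13 = 25, det = 12·13 - (6)² = 120.
Step 2 — discriminant:
  Δ = trace² - 4·det = 625 - 480 = 145.
Step 3 — eigenvalues:
  λ = (trace ± √Δ)/2 = (25 ± 12.0416)/2,
  λ_1 = 18.5208,  λ_2 = 6.4792.

Step 4 — unit eigenvector for λ_1: solve (Sigma - λ_1 I)v = 0. First row:
  (12 - 18.5208)·v_x + (6)·v_y = 0, i.e. (-6.5208)·v_x + (6)·v_y = 0,
  so v ∝ (b, λ_1 - a) = (6, 6.5208) = u.
  ||u|| = √((6)² + (6.5208)²) = √(78.5208) ≈ 8.8612,
  v_1 = u/||u|| ≈ (0.6771, 0.7359) (||v_1|| = 1).

λ_1 = 18.5208,  λ_2 = 6.4792;  v_1 ≈ (0.6771, 0.7359)


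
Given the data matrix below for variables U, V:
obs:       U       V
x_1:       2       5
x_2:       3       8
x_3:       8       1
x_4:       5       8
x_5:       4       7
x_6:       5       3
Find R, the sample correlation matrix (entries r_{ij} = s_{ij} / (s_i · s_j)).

Step 1 — column means:
  mean(U) = (2 + 3 + 8 + 5 + 4 + 5) / 6 = 27/6 = 4.5
  mean(V) = (5 + 8 + 1 + 8 + 7 + 3) / 6 = 32/6 = 5.3333

Step 2 — sample variances and covariances s[i,j] = (1/(n-1)) · Σ_k (x_{k,i} - mean_i) · (x_{k,j} - mean_j), with n-1 = 5:
  s[U,U] = ((-2.5)·(-2.5) + (-1.5)·(-1.5) + (3.5)·(3.5) + (0.5)·(0.5) + (-0.5)·(-0.5) + (0.5)·(0.5)) / 5 = 21.5/5 = 4.3
  s[U,V] = ((-2.5)·(-0.3333) + (-1.5)·(2.6667) + (3.5)·(-4.3333) + (0.5)·(2.6667) + (-0.5)·(1.6667) + (0.5)·(-2.3333)) / 5 = -19/5 = -3.8
  s[V,V] = ((-0.3333)·(-0.3333) + (2.6667)·(2.6667) + (-4.3333)·(-4.3333) + (2.6667)·(2.6667) + (1.6667)·(1.6667) + (-2.3333)·(-2.3333)) / 5 = 41.3333/5 = 8.2667
  Sample standard deviations s_i = √(s[i,i]):
  s(U) = √(4.3) = 2.0736
  s(V) = √(8.2667) = 2.8752

Step 3 — r_{ij} = s_{ij} / (s_i · s_j):
  r[U,U] = 1 (diagonal).
  r[U,V] = -3.8 / (2.0736 · 2.8752) = -3.8 / 5.9621 = -0.6374
  r[V,V] = 1 (diagonal).

R is symmetric with unit diagonal. Assembling:

R = [[1, -0.6374],
 [-0.6374, 1]]


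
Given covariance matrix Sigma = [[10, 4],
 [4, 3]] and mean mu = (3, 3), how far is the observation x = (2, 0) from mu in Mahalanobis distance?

Step 1 — centre the observation: (x - mu) = (-1, -3).

Step 2 — invert Sigma. det(Sigma) = 10·3 - (4)² = 14.
  Sigma^{-1} = (1/det) · [[d, -b], [-b, a]] = [[0.2143, -0.2857],
 [-0.2857, 0.7143]].

Step 3 — form the quadratic (x - mu)^T · Sigma^{-1} · (x - mu):
  Sigma^{-1} · (x - mu) = (0.6429, -1.8571).
  (x - mu)^T · [Sigma^{-1} · (x - mu)] = (-1)·(0.6429) + (-3)·(-1.8571) = 4.9286.

Step 4 — take square root: d = √(4.9286) ≈ 2.22.

d(x, mu) = √(4.9286) ≈ 2.22


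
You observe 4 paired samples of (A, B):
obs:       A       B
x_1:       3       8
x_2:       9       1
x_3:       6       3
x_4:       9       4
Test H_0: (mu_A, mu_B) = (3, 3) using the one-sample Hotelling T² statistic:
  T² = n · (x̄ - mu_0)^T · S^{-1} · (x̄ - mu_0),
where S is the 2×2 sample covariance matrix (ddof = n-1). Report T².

Step 1 — sample mean vector:
  mean(A) = (3 + 9 + 6 + 9) / 4 = 27/4 = 6.75
  mean(B) = (8 + 1 + 3 + 4) / 4 = 16/4 = 4
  x̄ = (6.75, 4),  deviation x̄ - mu_0 = (6.75, 4) - (3, 3) = (3.75, 1).

Step 2 — sample covariance matrix, S[i,j] = (1/(n-1)) · Σ_k (x_{k,i} - mean_i) · (x_{k,j} - mean_j), divisor n-1 = 3:
  S[A,A] = ((-3.75)·(-3.75) + (2.25)·(2.25) + (-0.75)·(-0.75) + (2.25)·(2.25)) / 3 = 24.75/3 = 8.25
  S[A,B] = ((-3.75)·(4) + (2.25)·(-3) + (-0.75)·(-1) + (2.25)·(0)) / 3 = -21/3 = -7
  S[B,B] = ((4)·(4) + (-3)·(-3) + (-1)·(-1) + (0)·(0)) / 3 = 26/3 = 8.6667
  S = [[8.25, -7],
 [-7, 8.6667]].

Step 3 — invert S. det(S) = 8.25·8.6667 - (-7)² = 22.5.
  S^{-1} = (1/det) · [[d, -b], [-b, a]] = [[0.3852, 0.3111],
 [0.3111, 0.3667]].

Step 4 — quadratic form (x̄ - mu_0)^T · S^{-1} · (x̄ - mu_0):
  S^{-1} · (x̄ - mu_0) = (1.7556, 1.5333),
  (x̄ - mu_0)^T · [...] = (3.75)·(1.7556) + (1)·(1.5333) = 8.1167.

Step 5 — scale by n: T² = 4 · 8.1167 = 32.4667.

T² ≈ 32.4667


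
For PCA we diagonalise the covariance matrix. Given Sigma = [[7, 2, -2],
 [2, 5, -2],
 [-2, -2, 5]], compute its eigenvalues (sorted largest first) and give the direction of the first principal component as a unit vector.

Step 1 — characteristic polynomial p(λ) = det(λI - Sigma) = λ³ - tr·λ² + c_1·λ - det, where tr = trace, c_1 = sum of the principal 2×2 minors, det = det(Sigma):
  tr = 7 + 5 + 5 = 17,
  c_1 = (7·5 - (2)²) + (7·5 - (-2)²) + (5·5 - (-2)²) = 31 + 31 + 21 = 83,
  det = 7·(5·5 - (-2)²) - (2)·((2)·5 - (-2)·(-2)) + (-2)·((2)·(-2) - 5·(-2)) = 7·(21) - (2)·(6) + (-2)·(6) = 123.
  So p(λ) = λ³ - 17λ² + 83λ - 123.
Step 2 — look for an integer root (rational root theorem: any rational root is an integer divisor of 123). Testing λ = 3:
  p(3) = 27 - 153 + 249 - 123 = 0  ✓
  Dividing out (λ - 3): p(λ) = (λ - 3)(λ² - 14λ + 41).
Step 3 — remaining eigenvalues from the quadratic λ² - 14λ + 41 = 0:
  Δ = 14² - 4·41 = 196 - 164 = 32,  λ = (14 ± √32)/2 = (14 ± 5.6569)/2 ≈ 9.8284 or 4.1716.
  Sorted: λ_1 = 9.8284,  λ_2 = 4.1716,  λ_3 = 3  (check: sum = 17 = tr ✓).

Step 4 — unit eigenvector for λ_1 ≈ 9.8284: v spans the null space of (Sigma - λ_1 I), whose rows are
  r_1 = (-2.8284, 2, -2),  r_2 = (2, -4.8284, -2),  r_3 = (-2, -2, -4.8284).
  v is orthogonal to every row, so take v ∝ r_1 × r_2 = ((2)·(-2) - (-2)·(-4.8284), (-2)·(2) - (-2.8284)·(-2), (-2.8284)·(-4.8284) - (2)·(2)) ≈ (-13.6569, -9.6569, 9.6569).
  Rescale (multiply by -1 so the first nonzero entry is positive): u = (13.6569, 9.6569, -9.6569).
  ||u|| = √((13.6569)² + (9.6569)² + (-9.6569)²) = √(373.0193) ≈ 19.3137,  v_1 = u/||u|| ≈ (0.7071, 0.5, -0.5) (||v_1|| = 1).

λ_1 = 9.8284,  λ_2 = 4.1716,  λ_3 = 3;  v_1 ≈ (0.7071, 0.5, -0.5)


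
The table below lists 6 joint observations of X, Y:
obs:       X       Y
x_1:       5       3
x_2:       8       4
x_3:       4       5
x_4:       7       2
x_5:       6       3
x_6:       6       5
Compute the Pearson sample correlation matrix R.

Step 1 — column means:
  mean(X) = (5 + 8 + 4 + 7 + 6 + 6) / 6 = 36/6 = 6
  mean(Y) = (3 + 4 + 5 + 2 + 3 + 5) / 6 = 22/6 = 3.6667

Step 2 — sample variances and covariances s[i,j] = (1/(n-1)) · Σ_k (x_{k,i} - mean_i) · (x_{k,j} - mean_j), with n-1 = 5:
  s[X,X] = ((-1)·(-1) + (2)·(2) + (-2)·(-2) + (1)·(1) + (0)·(0) + (0)·(0)) / 5 = 10/5 = 2
  s[X,Y] = ((-1)·(-0.6667) + (2)·(0.3333) + (-2)·(1.3333) + (1)·(-1.6667) + (0)·(-0.6667) + (0)·(1.3333)) / 5 = -3/5 = -0.6
  s[Y,Y] = ((-0.6667)·(-0.6667) + (0.3333)·(0.3333) + (1.3333)·(1.3333) + (-1.6667)·(-1.6667) + (-0.6667)·(-0.6667) + (1.3333)·(1.3333)) / 5 = 7.3333/5 = 1.4667
  Sample standard deviations s_i = √(s[i,i]):
  s(X) = √(2) = 1.4142
  s(Y) = √(1.4667) = 1.2111

Step 3 — r_{ij} = s_{ij} / (s_i · s_j):
  r[X,X] = 1 (diagonal).
  r[X,Y] = -0.6 / (1.4142 · 1.2111) = -0.6 / 1.7127 = -0.3503
  r[Y,Y] = 1 (diagonal).

R is symmetric with unit diagonal. Assembling:

R = [[1, -0.3503],
 [-0.3503, 1]]


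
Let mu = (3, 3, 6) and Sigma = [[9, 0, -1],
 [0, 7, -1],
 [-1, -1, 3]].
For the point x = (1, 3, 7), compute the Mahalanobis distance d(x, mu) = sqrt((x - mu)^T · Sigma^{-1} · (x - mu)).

Step 1 — centre the observation: (x - mu) = (-2, 0, 1).

Step 2 — invert Sigma (cofactor / det for 3×3, or solve directly):
  Sigma^{-1} = [[0.1156, 0.0058, 0.0405],
 [0.0058, 0.1503, 0.052],
 [0.0405, 0.052, 0.3642]].

Step 3 — form the quadratic (x - mu)^T · Sigma^{-1} · (x - mu):
  Sigma^{-1} · (x - mu) = (-0.1908, 0.0405, 0.2832).
  (x - mu)^T · [Sigma^{-1} · (x - mu)] = (-2)·(-0.1908) + (0)·(0.0405) + (1)·(0.2832) = 0.6647.

Step 4 — take square root: d = √(0.6647) ≈ 0.8153.

d(x, mu) = √(0.6647) ≈ 0.8153


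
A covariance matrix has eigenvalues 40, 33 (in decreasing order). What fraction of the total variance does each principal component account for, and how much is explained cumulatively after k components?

Step 1 — total variance = trace(Sigma) = Σ λ_i = 40 + 33 = 73.

Step 2 — fraction explained by component i = λ_i / Σ λ:
  PC1: 40/73 = 0.5479
  PC2: 33/73 = 0.4521

Step 3 — cumulative fraction after k components = (λ_1 + ... + λ_k) / Σ λ:
  k = 1: 40/73 = 0.5479
  k = 2: (40 + 33)/73 = 73/73 = 1

Summary (fraction, with percent):

explained: PC1 0.5479 (54.79%), PC2 0.4521 (45.21%);  cumulative: 0.5479, 1


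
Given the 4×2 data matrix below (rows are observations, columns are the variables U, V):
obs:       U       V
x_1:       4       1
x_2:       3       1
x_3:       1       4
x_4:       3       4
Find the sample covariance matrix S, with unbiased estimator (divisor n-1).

Step 1 — column means:
  mean(U) = (4 + 3 + 1 + 3) / 4 = 11/4 = 2.75
  mean(V) = (1 + 1 + 4 + 4) / 4 = 10/4 = 2.5

Step 2 — sample covariance S[i,j] = (1/(n-1)) · Σ_k (x_{k,i} - mean_i) · (x_{k,j} - mean_j), with n-1 = 3.
  S[U,U] = ((1.25)·(1.25) + (0.25)·(0.25) + (-1.75)·(-1.75) + (0.25)·(0.25)) / 3 = 4.75/3 = 1.5833
  S[U,V] = ((1.25)·(-1.5) + (0.25)·(-1.5) + (-1.75)·(1.5) + (0.25)·(1.5)) / 3 = -4.5/3 = -1.5
  S[V,V] = ((-1.5)·(-1.5) + (-1.5)·(-1.5) + (1.5)·(1.5) + (1.5)·(1.5)) / 3 = 9/3 = 3

S is symmetric (S[j,i] = S[i,j]). Assembling:

S = [[1.5833, -1.5],
 [-1.5, 3]]


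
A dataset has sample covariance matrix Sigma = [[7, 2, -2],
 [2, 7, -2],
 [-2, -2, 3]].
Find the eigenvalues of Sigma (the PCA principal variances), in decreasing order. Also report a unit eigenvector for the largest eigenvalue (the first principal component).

Step 1 — characteristic polynomial p(λ) = det(λI - Sigma) = λ³ - tr·λ² + c_1·λ - det, where tr = trace, c_1 = sum of the principal 2×2 minors, det = det(Sigma):
  tr = 7 + 7 + 3 = 17,
  c_1 = (7·7 - (2)²) + (7·3 - (-2)²) + (7·3 - (-2)²) = 45 + 17 + 17 = 79,
  det = 7·(7·3 - (-2)²) - (2)·((2)·3 - (-2)·(-2)) + (-2)·((2)·(-2) - 7·(-2)) = 7·(17) - (2)·(2) + (-2)·(10) = 95.
  So p(λ) = λ³ - 17λ² + 79λ - 95.
Step 2 — look for an integer root (rational root theorem: any rational root is an integer divisor of 95). Testing λ = 5:
  p(5) = 125 - 425 + 395 - 95 = 0  ✓
  Dividing out (λ - 5): p(λ) = (λ - 5)(λ² - 12λ + 19).
Step 3 — remaining eigenvalues from the quadratic λ² - 12λ + 19 = 0:
  Δ = 12² - 4·19 = 144 - 76 = 68,  λ = (12 ± √68)/2 = (12 ± 8.2462)/2 ≈ 10.1231 or 1.8769.
  Sorted: λ_1 = 10.1231,  λ_2 = 5,  λ_3 = 1.8769  (check: sum = 17 = tr ✓).

Step 4 — unit eigenvector for λ_1 ≈ 10.1231: v spans the null space of (Sigma - λ_1 I), whose rows are
  r_1 = (-3.1231, 2, -2),  r_2 = (2, -3.1231, -2),  r_3 = (-2, -2, -7.1231).
  v is orthogonal to every row, so take v ∝ r_1 × r_2 = ((2)·(-2) - (-2)·(-3.1231), (-2)·(2) - (-3.1231)·(-2), (-3.1231)·(-3.1231) - (2)·(2)) ≈ (-10.2462, -10.2462, 5.7538).
  Rescale (multiply by -1 so the first nonzero entry is positive): u = (10.2462, 10.2462, -5.7538).
  ||u|| = √((10.2462)² + (10.2462)² + (-5.7538)²) = √(243.0758) ≈ 15.5909,  v_1 = u/||u|| ≈ (0.6572, 0.6572, -0.369) (||v_1|| = 1).

λ_1 = 10.1231,  λ_2 = 5,  λ_3 = 1.8769;  v_1 ≈ (0.6572, 0.6572, -0.369)


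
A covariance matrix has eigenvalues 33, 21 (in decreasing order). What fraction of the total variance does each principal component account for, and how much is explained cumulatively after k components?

Step 1 — total variance = trace(Sigma) = Σ λ_i = 33 + 21 = 54.

Step 2 — fraction explained by component i = λ_i / Σ λ:
  PC1: 33/54 = 0.6111
  PC2: 21/54 = 0.3889

Step 3 — cumulative fraction after k components = (λ_1 + ... + λ_k) / Σ λ:
  k = 1: 33/54 = 0.6111
  k = 2: (33 + 21)/54 = 54/54 = 1

Summary (fraction, with percent):

explained: PC1 0.6111 (61.11%), PC2 0.3889 (38.89%);  cumulative: 0.6111, 1


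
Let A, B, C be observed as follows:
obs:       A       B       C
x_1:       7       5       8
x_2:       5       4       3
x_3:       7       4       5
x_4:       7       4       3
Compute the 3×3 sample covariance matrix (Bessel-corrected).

Step 1 — column means:
  mean(A) = (7 + 5 + 7 + 7) / 4 = 26/4 = 6.5
  mean(B) = (5 + 4 + 4 + 4) / 4 = 17/4 = 4.25
  mean(C) = (8 + 3 + 5 + 3) / 4 = 19/4 = 4.75

Step 2 — sample covariance S[i,j] = (1/(n-1)) · Σ_k (x_{k,i} - mean_i) · (x_{k,j} - mean_j), with n-1 = 3.
  S[A,A] = ((0.5)·(0.5) + (-1.5)·(-1.5) + (0.5)·(0.5) + (0.5)·(0.5)) / 3 = 3/3 = 1
  S[A,B] = ((0.5)·(0.75) + (-1.5)·(-0.25) + (0.5)·(-0.25) + (0.5)·(-0.25)) / 3 = 0.5/3 = 0.1667
  S[A,C] = ((0.5)·(3.25) + (-1.5)·(-1.75) + (0.5)·(0.25) + (0.5)·(-1.75)) / 3 = 3.5/3 = 1.1667
  S[B,B] = ((0.75)·(0.75) + (-0.25)·(-0.25) + (-0.25)·(-0.25) + (-0.25)·(-0.25)) / 3 = 0.75/3 = 0.25
  S[B,C] = ((0.75)·(3.25) + (-0.25)·(-1.75) + (-0.25)·(0.25) + (-0.25)·(-1.75)) / 3 = 3.25/3 = 1.0833
  S[C,C] = ((3.25)·(3.25) + (-1.75)·(-1.75) + (0.25)·(0.25) + (-1.75)·(-1.75)) / 3 = 16.75/3 = 5.5833

S is symmetric (S[j,i] = S[i,j]). Assembling:

S = [[1, 0.1667, 1.1667],
 [0.1667, 0.25, 1.0833],
 [1.1667, 1.0833, 5.5833]]


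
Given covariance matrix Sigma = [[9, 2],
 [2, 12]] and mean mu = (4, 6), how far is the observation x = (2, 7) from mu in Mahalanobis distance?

Step 1 — centre the observation: (x - mu) = (-2, 1).

Step 2 — invert Sigma. det(Sigma) = 9·12 - (2)² = 104.
  Sigma^{-1} = (1/det) · [[d, -b], [-b, a]] = [[0.1154, -0.0192],
 [-0.0192, 0.0865]].

Step 3 — form the quadratic (x - mu)^T · Sigma^{-1} · (x - mu):
  Sigma^{-1} · (x - mu) = (-0.25, 0.125).
  (x - mu)^T · [Sigma^{-1} · (x - mu)] = (-2)·(-0.25) + (1)·(0.125) = 0.625.

Step 4 — take square root: d = √(0.625) ≈ 0.7906.

d(x, mu) = √(0.625) ≈ 0.7906


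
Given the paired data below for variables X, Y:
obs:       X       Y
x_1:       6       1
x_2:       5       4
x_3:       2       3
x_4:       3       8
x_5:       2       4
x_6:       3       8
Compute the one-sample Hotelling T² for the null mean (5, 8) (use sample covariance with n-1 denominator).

Step 1 — sample mean vector:
  mean(X) = (6 + 5 + 2 + 3 + 2 + 3) / 6 = 21/6 = 3.5
  mean(Y) = (1 + 4 + 3 + 8 + 4 + 8) / 6 = 28/6 = 4.6667
  x̄ = (3.5, 4.6667),  deviation x̄ - mu_0 = (3.5, 4.6667) - (5, 8) = (-1.5, -3.3333).

Step 2 — sample covariance matrix, S[i,j] = (1/(n-1)) · Σ_k (x_{k,i} - mean_i) · (x_{k,j} - mean_j), divisor n-1 = 5:
  S[X,X] = ((2.5)·(2.5) + (1.5)·(1.5) + (-1.5)·(-1.5) + (-0.5)·(-0.5) + (-1.5)·(-1.5) + (-0.5)·(-0.5)) / 5 = 13.5/5 = 2.7
  S[X,Y] = ((2.5)·(-3.6667) + (1.5)·(-0.6667) + (-1.5)·(-1.6667) + (-0.5)·(3.3333) + (-1.5)·(-0.6667) + (-0.5)·(3.3333)) / 5 = -10/5 = -2
  S[Y,Y] = ((-3.6667)·(-3.6667) + (-0.6667)·(-0.6667) + (-1.6667)·(-1.6667) + (3.3333)·(3.3333) + (-0.6667)·(-0.6667) + (3.3333)·(3.3333)) / 5 = 39.3333/5 = 7.8667
  S = [[2.7, -2],
 [-2, 7.8667]].

Step 3 — invert S. det(S) = 2.7·7.8667 - (-2)² = 17.24.
  S^{-1} = (1/det) · [[d, -b], [-b, a]] = [[0.4563, 0.116],
 [0.116, 0.1566]].

Step 4 — quadratic form (x̄ - mu_0)^T · S^{-1} · (x̄ - mu_0):
  S^{-1} · (x̄ - mu_0) = (-1.0712, -0.6961),
  (x̄ - mu_0)^T · [...] = (-1.5)·(-1.0712) + (-3.3333)·(-0.6961) = 3.9269.

Step 5 — scale by n: T² = 6 · 3.9269 = 23.5615.

T² ≈ 23.5615


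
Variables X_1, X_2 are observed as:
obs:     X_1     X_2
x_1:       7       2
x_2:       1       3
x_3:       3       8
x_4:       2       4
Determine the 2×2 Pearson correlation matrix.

Step 1 — column means:
  mean(X_1) = (7 + 1 + 3 + 2) / 4 = 13/4 = 3.25
  mean(X_2) = (2 + 3 + 8 + 4) / 4 = 17/4 = 4.25

Step 2 — sample variances and covariances s[i,j] = (1/(n-1)) · Σ_k (x_{k,i} - mean_i) · (x_{k,j} - mean_j), with n-1 = 3:
  s[X_1,X_1] = ((3.75)·(3.75) + (-2.25)·(-2.25) + (-0.25)·(-0.25) + (-1.25)·(-1.25)) / 3 = 20.75/3 = 6.9167
  s[X_1,X_2] = ((3.75)·(-2.25) + (-2.25)·(-1.25) + (-0.25)·(3.75) + (-1.25)·(-0.25)) / 3 = -6.25/3 = -2.0833
  s[X_2,X_2] = ((-2.25)·(-2.25) + (-1.25)·(-1.25) + (3.75)·(3.75) + (-0.25)·(-0.25)) / 3 = 20.75/3 = 6.9167
  Sample standard deviations s_i = √(s[i,i]):
  s(X_1) = √(6.9167) = 2.63
  s(X_2) = √(6.9167) = 2.63

Step 3 — r_{ij} = s_{ij} / (s_i · s_j):
  r[X_1,X_1] = 1 (diagonal).
  r[X_1,X_2] = -2.0833 / (2.63 · 2.63) = -2.0833 / 6.9167 = -0.3012
  r[X_2,X_2] = 1 (diagonal).

R is symmetric with unit diagonal. Assembling:

R = [[1, -0.3012],
 [-0.3012, 1]]


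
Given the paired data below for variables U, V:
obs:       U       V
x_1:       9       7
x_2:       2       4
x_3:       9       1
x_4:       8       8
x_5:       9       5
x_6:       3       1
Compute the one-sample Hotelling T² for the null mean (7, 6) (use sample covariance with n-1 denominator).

Step 1 — sample mean vector:
  mean(U) = (9 + 2 + 9 + 8 + 9 + 3) / 6 = 40/6 = 6.6667
  mean(V) = (7 + 4 + 1 + 8 + 5 + 1) / 6 = 26/6 = 4.3333
  x̄ = (6.6667, 4.3333),  deviation x̄ - mu_0 = (6.6667, 4.3333) - (7, 6) = (-0.3333, -1.6667).

Step 2 — sample covariance matrix, S[i,j] = (1/(n-1)) · Σ_k (x_{k,i} - mean_i) · (x_{k,j} - mean_j), divisor n-1 = 5:
  S[U,U] = ((2.3333)·(2.3333) + (-4.6667)·(-4.6667) + (2.3333)·(2.3333) + (1.3333)·(1.3333) + (2.3333)·(2.3333) + (-3.6667)·(-3.6667)) / 5 = 53.3333/5 = 10.6667
  S[U,V] = ((2.3333)·(2.6667) + (-4.6667)·(-0.3333) + (2.3333)·(-3.3333) + (1.3333)·(3.6667) + (2.3333)·(0.6667) + (-3.6667)·(-3.3333)) / 5 = 18.6667/5 = 3.7333
  S[V,V] = ((2.6667)·(2.6667) + (-0.3333)·(-0.3333) + (-3.3333)·(-3.3333) + (3.6667)·(3.6667) + (0.6667)·(0.6667) + (-3.3333)·(-3.3333)) / 5 = 43.3333/5 = 8.6667
  S = [[10.6667, 3.7333],
 [3.7333, 8.6667]].

Step 3 — invert S. det(S) = 10.6667·8.6667 - (3.7333)² = 78.5067.
  S^{-1} = (1/det) · [[d, -b], [-b, a]] = [[0.1104, -0.0476],
 [-0.0476, 0.1359]].

Step 4 — quadratic form (x̄ - mu_0)^T · S^{-1} · (x̄ - mu_0):
  S^{-1} · (x̄ - mu_0) = (0.0425, -0.2106),
  (x̄ - mu_0)^T · [...] = (-0.3333)·(0.0425) + (-1.6667)·(-0.2106) = 0.3368.

Step 5 — scale by n: T² = 6 · 0.3368 = 2.0211.

T² ≈ 2.0211


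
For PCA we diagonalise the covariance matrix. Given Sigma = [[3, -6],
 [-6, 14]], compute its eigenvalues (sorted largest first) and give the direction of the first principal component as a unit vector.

Step 1 — characteristic polynomial of 2×2 Sigma:
  det(Sigma - λI) = λ² - trace · λ + det = 0.
  trace = 3 + 14 = 17, det = 3·14 - (-6)² = 6.
Step 2 — discriminant:
  Δ = trace² - 4·det = 289 - 24 = 265.
Step 3 — eigenvalues:
  λ = (trace ± √Δ)/2 = (17 ± 16.2788)/2,
  λ_1 = 16.6394,  λ_2 = 0.3606.

Step 4 — unit eigenvector for λ_1: solve (Sigma - λ_1 I)v = 0. First row:
  (3 - 16.6394)·v_x + (-6)·v_y = 0, i.e. (-13.6394)·v_x + (-6)·v_y = 0,
  so v ∝ (b, λ_1 - a) = (-6, 13.6394); multiply by -1 so the first entry is positive: u = (6, -13.6394).
  ||u|| = √((6)² + (-13.6394)²) = √(222.0335) ≈ 14.9008,
  v_1 = u/||u|| ≈ (0.4027, -0.9153) (||v_1|| = 1).

λ_1 = 16.6394,  λ_2 = 0.3606;  v_1 ≈ (0.4027, -0.9153)


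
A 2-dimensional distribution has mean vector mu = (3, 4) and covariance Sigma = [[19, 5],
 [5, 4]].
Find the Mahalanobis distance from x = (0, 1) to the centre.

Step 1 — centre the observation: (x - mu) = (-3, -3).

Step 2 — invert Sigma. det(Sigma) = 19·4 - (5)² = 51.
  Sigma^{-1} = (1/det) · [[d, -b], [-b, a]] = [[0.0784, -0.098],
 [-0.098, 0.3725]].

Step 3 — form the quadratic (x - mu)^T · Sigma^{-1} · (x - mu):
  Sigma^{-1} · (x - mu) = (0.0588, -0.8235).
  (x - mu)^T · [Sigma^{-1} · (x - mu)] = (-3)·(0.0588) + (-3)·(-0.8235) = 2.2941.

Step 4 — take square root: d = √(2.2941) ≈ 1.5146.

d(x, mu) = √(2.2941) ≈ 1.5146


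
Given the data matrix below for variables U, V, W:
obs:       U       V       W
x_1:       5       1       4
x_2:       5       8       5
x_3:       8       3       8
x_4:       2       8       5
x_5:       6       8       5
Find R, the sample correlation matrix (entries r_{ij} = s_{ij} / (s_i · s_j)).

Step 1 — column means:
  mean(U) = (5 + 5 + 8 + 2 + 6) / 5 = 26/5 = 5.2
  mean(V) = (1 + 8 + 3 + 8 + 8) / 5 = 28/5 = 5.6
  mean(W) = (4 + 5 + 8 + 5 + 5) / 5 = 27/5 = 5.4

Step 2 — sample variances and covariances s[i,j] = (1/(n-1)) · Σ_k (x_{k,i} - mean_i) · (x_{k,j} - mean_j), with n-1 = 4:
  s[U,U] = ((-0.2)·(-0.2) + (-0.2)·(-0.2) + (2.8)·(2.8) + (-3.2)·(-3.2) + (0.8)·(0.8)) / 4 = 18.8/4 = 4.7
  s[U,V] = ((-0.2)·(-4.6) + (-0.2)·(2.4) + (2.8)·(-2.6) + (-3.2)·(2.4) + (0.8)·(2.4)) / 4 = -12.6/4 = -3.15
  s[U,W] = ((-0.2)·(-1.4) + (-0.2)·(-0.4) + (2.8)·(2.6) + (-3.2)·(-0.4) + (0.8)·(-0.4)) / 4 = 8.6/4 = 2.15
  s[V,V] = ((-4.6)·(-4.6) + (2.4)·(2.4) + (-2.6)·(-2.6) + (2.4)·(2.4) + (2.4)·(2.4)) / 4 = 45.2/4 = 11.3
  s[V,W] = ((-4.6)·(-1.4) + (2.4)·(-0.4) + (-2.6)·(2.6) + (2.4)·(-0.4) + (2.4)·(-0.4)) / 4 = -3.2/4 = -0.8
  s[W,W] = ((-1.4)·(-1.4) + (-0.4)·(-0.4) + (2.6)·(2.6) + (-0.4)·(-0.4) + (-0.4)·(-0.4)) / 4 = 9.2/4 = 2.3
  Sample standard deviations s_i = √(s[i,i]):
  s(U) = √(4.7) = 2.1679
  s(V) = √(11.3) = 3.3615
  s(W) = √(2.3) = 1.5166

Step 3 — r_{ij} = s_{ij} / (s_i · s_j):
  r[U,U] = 1 (diagonal).
  r[U,V] = -3.15 / (2.1679 · 3.3615) = -3.15 / 7.2877 = -0.4322
  r[U,W] = 2.15 / (2.1679 · 1.5166) = 2.15 / 3.2879 = 0.6539
  r[V,V] = 1 (diagonal).
  r[V,W] = -0.8 / (3.3615 · 1.5166) = -0.8 / 5.098 = -0.1569
  r[W,W] = 1 (diagonal).

R is symmetric with unit diagonal. Assembling:

R = [[1, -0.4322, 0.6539],
 [-0.4322, 1, -0.1569],
 [0.6539, -0.1569, 1]]


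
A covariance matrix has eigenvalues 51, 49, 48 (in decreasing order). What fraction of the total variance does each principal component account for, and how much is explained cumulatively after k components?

Step 1 — total variance = trace(Sigma) = Σ λ_i = 51 + 49 + 48 = 148.

Step 2 — fraction explained by component i = λ_i / Σ λ:
  PC1: 51/148 = 0.3446
  PC2: 49/148 = 0.3311
  PC3: 48/148 = 0.3243

Step 3 — cumulative fraction after k components = (λ_1 + ... + λ_k) / Σ λ:
  k = 1: 51/148 = 0.3446
  k = 2: (51 + 49)/148 = 100/148 = 0.6757
  k = 3: (51 + 49 + 48)/148 = 148/148 = 1

Summary (fraction, with percent):

explained: PC1 0.3446 (34.46%), PC2 0.3311 (33.11%), PC3 0.3243 (32.43%);  cumulative: 0.3446, 0.6757, 1


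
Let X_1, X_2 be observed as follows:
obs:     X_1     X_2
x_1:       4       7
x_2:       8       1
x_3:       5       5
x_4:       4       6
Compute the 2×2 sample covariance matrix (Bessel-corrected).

Step 1 — column means:
  mean(X_1) = (4 + 8 + 5 + 4) / 4 = 21/4 = 5.25
  mean(X_2) = (7 + 1 + 5 + 6) / 4 = 19/4 = 4.75

Step 2 — sample covariance S[i,j] = (1/(n-1)) · Σ_k (x_{k,i} - mean_i) · (x_{k,j} - mean_j), with n-1 = 3.
  S[X_1,X_1] = ((-1.25)·(-1.25) + (2.75)·(2.75) + (-0.25)·(-0.25) + (-1.25)·(-1.25)) / 3 = 10.75/3 = 3.5833
  S[X_1,X_2] = ((-1.25)·(2.25) + (2.75)·(-3.75) + (-0.25)·(0.25) + (-1.25)·(1.25)) / 3 = -14.75/3 = -4.9167
  S[X_2,X_2] = ((2.25)·(2.25) + (-3.75)·(-3.75) + (0.25)·(0.25) + (1.25)·(1.25)) / 3 = 20.75/3 = 6.9167

S is symmetric (S[j,i] = S[i,j]). Assembling:

S = [[3.5833, -4.9167],
 [-4.9167, 6.9167]]
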